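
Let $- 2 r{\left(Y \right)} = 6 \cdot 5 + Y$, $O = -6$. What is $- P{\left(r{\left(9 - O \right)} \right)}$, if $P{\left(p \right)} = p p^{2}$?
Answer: $\frac{91125}{8} \approx 11391.0$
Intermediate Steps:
$r{\left(Y \right)} = -15 - \frac{Y}{2}$ ($r{\left(Y \right)} = - \frac{6 \cdot 5 + Y}{2} = - \frac{30 + Y}{2} = -15 - \frac{Y}{2}$)
$P{\left(p \right)} = p^{3}$
$- P{\left(r{\left(9 - O \right)} \right)} = - \left(-15 - \frac{9 - -6}{2}\right)^{3} = - \left(-15 - \frac{9 + 6}{2}\right)^{3} = - \left(-15 - \frac{15}{2}\right)^{3} = - \left(- \frac{45}{2}\right)^{3} = \left(-1\right) \left(- \frac{91125}{8}\right) = \frac{91125}{8}$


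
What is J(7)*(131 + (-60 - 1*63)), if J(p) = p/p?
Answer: 8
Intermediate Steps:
J(p) = 1
J(7)*(131 + (-60 - 1*63)) = 1*(131 + (-60 - 1*63)) = 1*(131 + (-60 - 63)) = 1*(131 - 123) = 1*8 = 8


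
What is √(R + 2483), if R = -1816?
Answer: √667 ≈ 25.826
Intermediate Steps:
√(R + 2483) = √(-1816 + 2483) = √667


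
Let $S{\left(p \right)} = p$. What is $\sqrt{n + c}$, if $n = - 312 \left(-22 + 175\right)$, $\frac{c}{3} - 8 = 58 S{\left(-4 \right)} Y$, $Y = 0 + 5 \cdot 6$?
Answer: $4 i \sqrt{4287} \approx 261.9 i$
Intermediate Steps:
$Y = 30$ ($Y = 0 + 30 = 30$)
$c = -20856$ ($c = 24 + 3 \cdot 58 \left(-4\right) 30 = 24 + 3 \left(\left(-232\right) 30\right) = 24 + 3 \left(-6960\right) = 24 - 20880 = -20856$)
$n = -47736$ ($n = \left(-312\right) 153 = -47736$)
$\sqrt{n + c} = \sqrt{-47736 - 20856} = \sqrt{-68592} = 4 i \sqrt{4287}$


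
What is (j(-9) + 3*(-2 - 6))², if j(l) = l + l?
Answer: 1764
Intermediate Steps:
j(l) = 2*l
(j(-9) + 3*(-2 - 6))² = (2*(-9) + 3*(-2 - 6))² = (-18 + 3*(-8))² = (-18 - 24)² = (-42)² = 1764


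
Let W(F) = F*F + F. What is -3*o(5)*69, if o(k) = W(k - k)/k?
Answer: 0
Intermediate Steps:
W(F) = F + F**2 (W(F) = F**2 + F = F + F**2)
o(k) = 0 (o(k) = ((k - k)*(1 + (k - k)))/k = (0*(1 + 0))/k = (0*1)/k = 0/k = 0)
-3*o(5)*69 = -3*0*69 = 0*69 = 0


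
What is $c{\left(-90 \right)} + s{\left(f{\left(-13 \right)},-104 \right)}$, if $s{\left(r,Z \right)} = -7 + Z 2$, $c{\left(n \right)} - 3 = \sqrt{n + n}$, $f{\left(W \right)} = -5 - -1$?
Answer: $-212 + 6 i \sqrt{5} \approx -212.0 + 13.416 i$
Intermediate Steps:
$f{\left(W \right)} = -4$ ($f{\left(W \right)} = -5 + 1 = -4$)
$c{\left(n \right)} = 3 + \sqrt{2} \sqrt{n}$ ($c{\left(n \right)} = 3 + \sqrt{n + n} = 3 + \sqrt{2 n} = 3 + \sqrt{2} \sqrt{n}$)
$s{\left(r,Z \right)} = -7 + 2 Z$
$c{\left(-90 \right)} + s{\left(f{\left(-13 \right)},-104 \right)} = \left(3 + \sqrt{2} \sqrt{-90}\right) + \left(-7 + 2 \left(-104\right)\right) = \left(3 + \sqrt{2} \cdot 3 i \sqrt{10}\right) - 215 = \left(3 + 6 i \sqrt{5}\right) - 215 = -212 + 6 i \sqrt{5}$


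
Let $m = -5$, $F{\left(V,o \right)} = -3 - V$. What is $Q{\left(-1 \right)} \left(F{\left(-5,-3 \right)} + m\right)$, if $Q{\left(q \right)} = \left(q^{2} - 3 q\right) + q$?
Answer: $-9$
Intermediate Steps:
$Q{\left(q \right)} = q^{2} - 2 q$
$Q{\left(-1 \right)} \left(F{\left(-5,-3 \right)} + m\right) = - (-2 - 1) \left(\left(-3 - -5\right) - 5\right) = \left(-1\right) \left(-3\right) \left(\left(-3 + 5\right) - 5\right) = 3 \left(2 - 5\right) = 3 \left(-3\right) = -9$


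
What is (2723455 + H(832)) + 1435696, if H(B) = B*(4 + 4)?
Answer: 4165807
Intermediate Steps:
H(B) = 8*B (H(B) = B*8 = 8*B)
(2723455 + H(832)) + 1435696 = (2723455 + 8*832) + 1435696 = (2723455 + 6656) + 1435696 = 2730111 + 1435696 = 4165807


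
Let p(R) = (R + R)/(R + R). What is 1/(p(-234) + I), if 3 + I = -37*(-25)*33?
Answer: 1/30523 ≈ 3.2762e-5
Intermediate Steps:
I = 30522 (I = -3 - 37*(-25)*33 = -3 + 925*33 = -3 + 30525 = 30522)
p(R) = 1 (p(R) = (2*R)/((2*R)) = (2*R)*(1/(2*R)) = 1)
1/(p(-234) + I) = 1/(1 + 30522) = 1/30523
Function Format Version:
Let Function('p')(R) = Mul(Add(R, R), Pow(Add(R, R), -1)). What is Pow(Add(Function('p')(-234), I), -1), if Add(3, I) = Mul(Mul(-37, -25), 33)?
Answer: Rational(1, 30523) ≈ 3.2762e-5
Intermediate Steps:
I = 30522 (I = Add(-3, Mul(Mul(-37, -25), 33)) = Add(-3, Mul(925, 33)) = Add(-3, 30525) = 30522)
Function('p')(R) = 1 (Function('p')(R) = Mul(Mul(2, R), Pow(Mul(2, R), -1)) = Mul(Mul(2, R), Mul(Rational(1, 2), Pow(R, -1))) = 1)
Pow(Add(Function('p')(-234), I), -1) = Pow(Add(1, 30522), -1) = Pow(30523, -1) = Rational(1, 30523)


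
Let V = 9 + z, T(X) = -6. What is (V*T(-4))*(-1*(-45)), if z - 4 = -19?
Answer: 1620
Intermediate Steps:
z = -15 (z = 4 - 19 = -15)
V = -6 (V = 9 - 15 = -6)
(V*T(-4))*(-1*(-45)) = (-6*(-6))*(-1*(-45)) = 36*45 = 1620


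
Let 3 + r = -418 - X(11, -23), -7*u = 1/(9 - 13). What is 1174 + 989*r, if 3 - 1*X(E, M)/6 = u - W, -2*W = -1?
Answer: -6100529/14 ≈ -4.3575e+5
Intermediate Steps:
W = ½ (W = -½*(-1) = ½ ≈ 0.50000)
u = 1/28 (u = -1/(7*(9 - 13)) = -⅐/(-4) = -⅐*(-¼) = 1/28 ≈ 0.035714)
X(E, M) = 291/14 (X(E, M) = 18 - 6*(1/28 - 1*½) = 18 - 6*(1/28 - ½) = 18 - 6*(-13/28) = 18 + 39/14 = 291/14)
r = -6185/14 (r = -3 + (-418 - 1*291/14) = -3 + (-418 - 291/14) = -3 - 6143/14 = -6185/14 ≈ -441.79)
1174 + 989*r = 1174 + 989*(-6185/14) = 1174 - 6116965/14 = -6100529/14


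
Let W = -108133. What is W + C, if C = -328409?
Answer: -436542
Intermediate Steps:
W + C = -108133 - 328409 = -436542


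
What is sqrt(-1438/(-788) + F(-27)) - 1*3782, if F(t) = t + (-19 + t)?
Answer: -3782 + I*sqrt(11048942)/394 ≈ -3782.0 + 8.4365*I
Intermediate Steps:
F(t) = -19 + 2*t
sqrt(-1438/(-788) + F(-27)) - 1*3782 = sqrt(-1438/(-788) + (-19 + 2*(-27))) - 1*3782 = sqrt(-1438*(-1/788) + (-19 - 54)) - 3782 = sqrt(719/394 - 73) - 3782 = sqrt(-28043/394) - 3782 = I*sqrt(11048942)/394 - 3782 = -3782 + I*sqrt(11048942)/394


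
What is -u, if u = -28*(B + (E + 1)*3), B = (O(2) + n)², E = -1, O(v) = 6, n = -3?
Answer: 252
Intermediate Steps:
B = 9 (B = (6 - 3)² = 3² = 9)
u = -252 (u = -28*(9 + (-1 + 1)*3) = -28*(9 + 0*3) = -28*(9 + 0) = -28*9 = -252)
-u = -1*(-252) = 252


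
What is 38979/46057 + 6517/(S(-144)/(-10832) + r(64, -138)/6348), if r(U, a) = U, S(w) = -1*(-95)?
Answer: 737107752843087/148349597 ≈ 4.9687e+6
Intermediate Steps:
S(w) = 95
38979/46057 + 6517/(S(-144)/(-10832) + r(64, -138)/6348) = 38979/46057 + 6517/(95/(-10832) + 64/6348) = 38979*(1/46057) + 6517/(95*(-1/10832) + 64*(1/6348)) = 38979/46057 + 6517/(-95/10832 + 16/1587) = 38979/46057 + 6517/(22547/17190384) = 38979/46057 + 6517*(17190384/22547) = 38979/46057 + 16004247504/3221 = 737107752843087/148349597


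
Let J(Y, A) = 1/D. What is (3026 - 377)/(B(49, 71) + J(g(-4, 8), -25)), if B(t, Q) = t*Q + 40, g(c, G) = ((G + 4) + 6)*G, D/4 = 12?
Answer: 127152/168913 ≈ 0.75277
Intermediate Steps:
D = 48 (D = 4*12 = 48)
g(c, G) = G*(10 + G) (g(c, G) = ((4 + G) + 6)*G = (10 + G)*G = G*(10 + G))
J(Y, A) = 1/48
B(t, Q) = 40 + Q*t (B(t, Q) = Q*t + 40 = 40 + Q*t)
(3026 - 377)/(B(49, 71) + J(g(-4, 8), -25)) = (3026 - 377)/((40 + 71*49) + 1/48) = 2649/((40 + 3479) + 1/48) = 2649/(3519 + 1/48) = 2649/(168913/48) = 2649*(48/168913) = 127152/168913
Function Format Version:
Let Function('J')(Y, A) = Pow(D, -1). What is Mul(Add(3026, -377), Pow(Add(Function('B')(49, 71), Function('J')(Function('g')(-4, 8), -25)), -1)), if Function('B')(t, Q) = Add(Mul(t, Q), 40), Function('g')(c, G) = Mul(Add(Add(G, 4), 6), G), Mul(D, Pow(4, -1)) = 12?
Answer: Rational(127152, 168913) ≈ 0.75277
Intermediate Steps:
D = 48 (D = Mul(4, 12) = 48)
Function('g')(c, G) = Mul(G, Add(10, G)) (Function('g')(c, G) = Mul(Add(Add(4, G), 6), G) = Mul(Add(10, G), G) = Mul(G, Add(10, G)))
Function('J')(Y, A) = Rational(1, 48) (Function('J')(Y, A) = Pow(48, -1) = Rational(1, 48))
Function('B')(t, Q) = Add(40, Mul(Q, t)) (Function('B')(t, Q) = Add(Mul(Q, t), 40) = Add(40, Mul(Q, t)))
Mul(Add(3026, -377), Pow(Add(Function('B')(49, 71), Function('J')(Function('g')(-4, 8), -25)), -1)) = Mul(Add(3026, -377), Pow(Add(Add(40, Mul(71, 49)), Rational(1, 48)), -1)) = Mul(2649, Pow(Add(Add(40, 3479), Rational(1, 48)), -1)) = Mul(2649, Pow(Add(3519, Rational(1, 48)), -1)) = Mul(2649, Pow(Rational(168913, 48), -1)) = Mul(2649, Rational(48, 168913)) = Rational(127152, 168913)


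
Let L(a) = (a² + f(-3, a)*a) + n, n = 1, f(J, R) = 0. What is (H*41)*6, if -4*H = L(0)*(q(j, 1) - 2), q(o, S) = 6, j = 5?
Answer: -246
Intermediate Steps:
L(a) = 1 + a² (L(a) = (a² + 0*a) + 1 = (a² + 0) + 1 = a² + 1 = 1 + a²)
H = -1 (H = -(1 + 0²)*(6 - 2)/4 = -(1 + 0)*4/4 = -4/4 = -¼*4 = -1)
(H*41)*6 = -1*41*6 = -41*6 = -246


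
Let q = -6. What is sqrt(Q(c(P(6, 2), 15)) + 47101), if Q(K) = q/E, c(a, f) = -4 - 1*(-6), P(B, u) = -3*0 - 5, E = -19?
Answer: 5*sqrt(680143)/19 ≈ 217.03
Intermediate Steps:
P(B, u) = -5 (P(B, u) = 0 - 5 = -5)
c(a, f) = 2 (c(a, f) = -4 + 6 = 2)
Q(K) = 6/19 (Q(K) = -6/(-19) = -6*(-1/19) = 6/19)
sqrt(Q(c(P(6, 2), 15)) + 47101) = sqrt(6/19 + 47101) = sqrt(894925/19) = 5*sqrt(680143)/19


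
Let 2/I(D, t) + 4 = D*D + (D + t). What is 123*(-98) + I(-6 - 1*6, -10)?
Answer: -711185/59 ≈ -12054.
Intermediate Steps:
I(D, t) = 2/(-4 + D + t + D²) (I(D, t) = 2/(-4 + (D*D + (D + t))) = 2/(-4 + (D² + (D + t))) = 2/(-4 + (D + t + D²)) = 2/(-4 + D + t + D²))
123*(-98) + I(-6 - 1*6, -10) = 123*(-98) + 2/(-4 + (-6 - 1*6) - 10 + (-6 - 1*6)²) = -12054 + 2/(-4 + (-6 - 6) - 10 + (-6 - 6)²) = -12054 + 2/(-4 - 12 - 10 + (-12)²) = -12054 + 2/(-4 - 12 - 10 + 144) = -12054 + 2/118 = -12054 + 2*(1/118) = -12054 + 1/59 = -711185/59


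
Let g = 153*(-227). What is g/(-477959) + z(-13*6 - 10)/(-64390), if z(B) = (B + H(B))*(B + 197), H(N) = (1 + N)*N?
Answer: -196018892759/15387890005 ≈ -12.739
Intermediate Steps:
H(N) = N*(1 + N)
g = -34731
z(B) = (197 + B)*(B + B*(1 + B)) (z(B) = (B + B*(1 + B))*(B + 197) = (B + B*(1 + B))*(197 + B) = (197 + B)*(B + B*(1 + B)))
g/(-477959) + z(-13*6 - 10)/(-64390) = -34731/(-477959) + ((-13*6 - 10)*(394 + (-13*6 - 10)**2 + 199*(-13*6 - 10)))/(-64390) = -34731*(-1/477959) + ((-78 - 10)*(394 + (-78 - 10)**2 + 199*(-78 - 10)))*(-1/64390) = 34731/477959 - 88*(394 + (-88)**2 + 199*(-88))*(-1/64390) = 34731/477959 - 88*(394 + 7744 - 17512)*(-1/64390) = 34731/477959 - 88*(-9374)*(-1/64390) = 34731/477959 + 824912*(-1/64390) = 34731/477959 - 412456/32195 = -196018892759/15387890005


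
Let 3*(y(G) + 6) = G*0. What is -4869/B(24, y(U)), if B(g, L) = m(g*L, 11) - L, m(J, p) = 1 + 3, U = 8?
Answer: -4869/10 ≈ -486.90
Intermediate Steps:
m(J, p) = 4
y(G) = -6 (y(G) = -6 + (G*0)/3 = -6 + (⅓)*0 = -6 + 0 = -6)
B(g, L) = 4 - L
-4869/B(24, y(U)) = -4869/(4 - 1*(-6)) = -4869/(4 + 6) = -4869/10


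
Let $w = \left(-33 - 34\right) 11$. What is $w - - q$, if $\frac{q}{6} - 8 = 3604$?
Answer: $20935$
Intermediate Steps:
$q = 21672$ ($q = 48 + 6 \cdot 3604 = 48 + 21624 = 21672$)
$w = -737$ ($w = \left(-67\right) 11 = -737$)
$w - - q = -737 - \left(-1\right) 21672 = -737 - -21672 = -737 + 21672 = 20935$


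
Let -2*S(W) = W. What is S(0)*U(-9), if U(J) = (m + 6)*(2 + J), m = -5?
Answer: 0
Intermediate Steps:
U(J) = 2 + J (U(J) = (-5 + 6)*(2 + J) = 1*(2 + J) = 2 + J)
S(W) = -W/2
S(0)*U(-9) = (-1/2*0)*(2 - 9) = 0*(-7) = 0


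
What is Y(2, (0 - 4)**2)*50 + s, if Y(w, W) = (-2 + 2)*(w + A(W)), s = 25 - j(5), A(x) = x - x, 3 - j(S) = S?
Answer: 27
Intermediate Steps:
j(S) = 3 - S
A(x) = 0
s = 27 (s = 25 - (3 - 1*5) = 25 - (3 - 5) = 25 - 1*(-2) = 25 + 2 = 27)
Y(w, W) = 0 (Y(w, W) = (-2 + 2)*(w + 0) = 0*w = 0)
Y(2, (0 - 4)**2)*50 + s = 0*50 + 27 = 0 + 27 = 27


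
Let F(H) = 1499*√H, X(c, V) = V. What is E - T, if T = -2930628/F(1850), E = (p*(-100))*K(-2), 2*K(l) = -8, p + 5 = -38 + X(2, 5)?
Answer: -15200 + 1465314*√74/277315 ≈ -15155.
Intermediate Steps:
p = -38 (p = -5 + (-38 + 5) = -5 - 33 = -38)
K(l) = -4 (K(l) = (½)*(-8) = -4)
E = -15200 (E = -38*(-100)*(-4) = 3800*(-4) = -15200)
T = -1465314*√74/277315 (T = -2930628*√74/554630 = -1465314*√74/277315 ≈ -45.454)
E - T = -15200 - (-1465314)*√74/277315 = -15200 + 1465314*√74/277315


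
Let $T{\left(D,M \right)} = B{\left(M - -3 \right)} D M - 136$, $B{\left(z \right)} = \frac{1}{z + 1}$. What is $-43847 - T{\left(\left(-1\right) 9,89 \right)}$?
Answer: $- \frac{1354774}{31} \approx -43702.0$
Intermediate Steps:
$B{\left(z \right)} = \frac{1}{1 + z}$
$T{\left(D,M \right)} = -136 + \frac{D M}{4 + M}$ ($T{\left(D,M \right)} = \frac{D}{1 + \left(M - -3\right)} M - 136 = \frac{D}{1 + \left(M + 3\right)} M - 136 = \frac{D}{1 + \left(3 + M\right)} M - 136 = \frac{D}{4 + M} M - 136 = \frac{D M}{4 + M} - 136 = -136 + \frac{D M}{4 + M}$)
$-43847 - T{\left(\left(-1\right) 9,89 \right)} = -43847 - \frac{-544 - 12104 + \left(-1\right) 9 \cdot 89}{4 + 89} = -43847 - \frac{-544 - 12104 - 801}{93} = -43847 - \frac{1}{93} \left(-13449\right) = -43847 - - \frac{4483}{31} = -43847 + \frac{4483}{31} = - \frac{1354774}{31}$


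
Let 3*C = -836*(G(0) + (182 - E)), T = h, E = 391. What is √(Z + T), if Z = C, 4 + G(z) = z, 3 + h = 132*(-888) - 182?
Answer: I*√58045 ≈ 240.93*I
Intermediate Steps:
h = -117401 (h = -3 + (132*(-888) - 182) = -3 + (-117216 - 182) = -3 - 117398 = -117401)
T = -117401
G(z) = -4 + z
C = 59356 (C = (-836*((-4 + 0) + (182 - 1*391)))/3 = (-836*(-4 + (182 - 391)))/3 = (-836*(-4 - 209))/3 = (-836*(-213))/3 = (⅓)*178068 = 59356)
Z = 59356
√(Z + T) = √(59356 - 117401) = √(-58045) = I*√58045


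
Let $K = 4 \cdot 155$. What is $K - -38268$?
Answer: $38888$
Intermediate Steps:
$K = 620$
$K - -38268 = 620 - -38268 = 620 + 38268 = 38888$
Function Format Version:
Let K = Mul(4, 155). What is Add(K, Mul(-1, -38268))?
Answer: 38888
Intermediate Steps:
K = 620
Add(K, Mul(-1, -38268)) = Add(620, Mul(-1, -38268)) = Add(620, 38268) = 38888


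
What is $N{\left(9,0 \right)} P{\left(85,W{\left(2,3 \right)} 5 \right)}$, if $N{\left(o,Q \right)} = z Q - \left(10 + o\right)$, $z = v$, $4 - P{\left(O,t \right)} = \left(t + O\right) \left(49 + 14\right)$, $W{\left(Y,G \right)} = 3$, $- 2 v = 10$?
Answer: $119624$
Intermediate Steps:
$v = -5$ ($v = \left(- \frac{1}{2}\right) 10 = -5$)
$P{\left(O,t \right)} = 4 - 63 O - 63 t$ ($P{\left(O,t \right)} = 4 - \left(t + O\right) \left(49 + 14\right) = 4 - \left(O + t\right) 63 = 4 - \left(63 O + 63 t\right) = 4 - 63 O - 63 t$)
$z = -5$
$N{\left(o,Q \right)} = -10 - o - 5 Q$ ($N{\left(o,Q \right)} = - 5 Q - \left(10 + o\right) = -10 - o - 5 Q$)
$N{\left(9,0 \right)} P{\left(85,W{\left(2,3 \right)} 5 \right)} = \left(-10 - 9 - 0\right) \left(4 - 5355 - 63 \cdot 3 \cdot 5\right) = \left(-10 - 9 + 0\right) \left(4 - 5355 - 945\right) = - 19 \left(4 - 5355 - 945\right) = \left(-19\right) \left(-6296\right) = 119624$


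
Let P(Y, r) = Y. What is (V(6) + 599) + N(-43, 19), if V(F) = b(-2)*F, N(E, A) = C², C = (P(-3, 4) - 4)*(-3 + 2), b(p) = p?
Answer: 636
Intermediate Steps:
C = 7 (C = (-3 - 4)*(-3 + 2) = -7*(-1) = 7)
N(E, A) = 49 (N(E, A) = 7² = 49)
V(F) = -2*F
(V(6) + 599) + N(-43, 19) = (-2*6 + 599) + 49 = (-12 + 599) + 49 = 587 + 49 = 636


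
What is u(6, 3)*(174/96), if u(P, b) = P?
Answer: 87/8 ≈ 10.875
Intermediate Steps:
u(6, 3)*(174/96) = 6*(174/96) = 6*(174*(1/96)) = 6*(29/16) = 87/8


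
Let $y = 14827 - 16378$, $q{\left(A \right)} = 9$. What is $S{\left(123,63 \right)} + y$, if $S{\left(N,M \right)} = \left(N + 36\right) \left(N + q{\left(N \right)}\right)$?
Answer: $19437$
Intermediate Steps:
$y = -1551$
$S{\left(N,M \right)} = \left(9 + N\right) \left(36 + N\right)$ ($S{\left(N,M \right)} = \left(N + 36\right) \left(N + 9\right) = \left(36 + N\right) \left(9 + N\right) = \left(9 + N\right) \left(36 + N\right)$)
$S{\left(123,63 \right)} + y = \left(324 + 123^{2} + 45 \cdot 123\right) - 1551 = \left(324 + 15129 + 5535\right) - 1551 = 20988 - 1551 = 19437$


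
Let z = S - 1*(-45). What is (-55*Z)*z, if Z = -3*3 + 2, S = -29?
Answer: 6160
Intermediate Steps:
z = 16 (z = -29 - 1*(-45) = -29 + 45 = 16)
Z = -7 (Z = -9 + 2 = -7)
(-55*Z)*z = -55*(-7)*16 = 385*16 = 6160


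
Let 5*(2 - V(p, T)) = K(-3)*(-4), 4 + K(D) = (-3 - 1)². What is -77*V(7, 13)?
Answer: -4466/5 ≈ -893.20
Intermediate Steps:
K(D) = 12 (K(D) = -4 + (-3 - 1)² = -4 + (-4)² = -4 + 16 = 12)
V(p, T) = 58/5 (V(p, T) = 2 - 12*(-4)/5 = 2 - ⅕*(-48) = 2 + 48/5 = 58/5)
-77*V(7, 13) = -77*58/5 = -4466/5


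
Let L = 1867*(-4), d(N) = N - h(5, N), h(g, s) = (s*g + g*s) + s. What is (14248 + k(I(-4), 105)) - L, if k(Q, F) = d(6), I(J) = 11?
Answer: 21656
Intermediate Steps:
h(g, s) = s + 2*g*s (h(g, s) = (g*s + g*s) + s = 2*g*s + s = s + 2*g*s)
d(N) = -10*N (d(N) = N - N*(1 + 2*5) = N - N*(1 + 10) = N - N*11 = N - 11*N = -10*N)
k(Q, F) = -60 (k(Q, F) = -10*6 = -60)
L = -7468
(14248 + k(I(-4), 105)) - L = (14248 - 60) - 1*(-7468) = 14188 + 7468 = 21656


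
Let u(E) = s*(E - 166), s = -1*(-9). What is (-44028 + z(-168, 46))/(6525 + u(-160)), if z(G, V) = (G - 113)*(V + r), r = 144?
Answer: -97418/3591 ≈ -27.128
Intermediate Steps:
s = 9
z(G, V) = (-113 + G)*(144 + V) (z(G, V) = (G - 113)*(V + 144) = (-113 + G)*(144 + V))
u(E) = -1494 + 9*E (u(E) = 9*(E - 166) = 9*(-166 + E) = -1494 + 9*E)
(-44028 + z(-168, 46))/(6525 + u(-160)) = (-44028 + (-16272 - 113*46 + 144*(-168) - 168*46))/(6525 + (-1494 + 9*(-160))) = (-44028 + (-16272 - 5198 - 24192 - 7728))/(6525 + (-1494 - 1440)) = (-44028 - 53390)/(6525 - 2934) = -97418/3591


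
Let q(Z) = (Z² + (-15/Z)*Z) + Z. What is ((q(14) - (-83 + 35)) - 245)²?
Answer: 4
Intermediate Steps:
q(Z) = -15 + Z + Z² (q(Z) = (Z² - 15) + Z = (-15 + Z²) + Z = -15 + Z + Z²)
((q(14) - (-83 + 35)) - 245)² = (((-15 + 14 + 14²) - (-83 + 35)) - 245)² = (((-15 + 14 + 196) - 1*(-48)) - 245)² = ((195 + 48) - 245)² = (243 - 245)² = (-2)² = 4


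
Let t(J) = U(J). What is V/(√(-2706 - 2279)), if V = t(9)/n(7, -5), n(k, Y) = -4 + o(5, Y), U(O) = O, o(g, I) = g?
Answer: -9*I*√4985/4985 ≈ -0.12747*I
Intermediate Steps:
t(J) = J
n(k, Y) = 1 (n(k, Y) = -4 + 5 = 1)
V = 9 (V = 9/1 = 9*1 = 9)
V/(√(-2706 - 2279)) = 9/√(-2706 - 2279) = 9/√(-4985) = 9/(I*√4985) = -I*√4985/4985*9 = -9*I*√4985/4985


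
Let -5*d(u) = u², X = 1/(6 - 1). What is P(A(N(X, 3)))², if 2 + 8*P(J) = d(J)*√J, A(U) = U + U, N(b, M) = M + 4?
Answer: 134481/400 + 49*√14/20 ≈ 345.37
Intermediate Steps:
X = ⅕ (X = 1/5 = ⅕ ≈ 0.20000)
d(u) = -u²/5
N(b, M) = 4 + M
A(U) = 2*U
P(J) = -¼ - J^(5/2)/40 (P(J) = -¼ + ((-J²/5)*√J)/8 = -¼ + (-J^(5/2)/5)/8 = -¼ - J^(5/2)/40)
P(A(N(X, 3)))² = (-¼ - 4*√2*(4 + 3)^(5/2)/40)² = (-¼ - 196*√14/40)² = (-¼ - 49*√14/10)²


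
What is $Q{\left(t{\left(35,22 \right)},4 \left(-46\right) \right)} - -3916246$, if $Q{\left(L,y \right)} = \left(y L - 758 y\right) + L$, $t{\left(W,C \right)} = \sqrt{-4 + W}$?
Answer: $4055718 - 183 \sqrt{31} \approx 4.0547 \cdot 10^{6}$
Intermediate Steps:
$Q{\left(L,y \right)} = L - 758 y + L y$ ($Q{\left(L,y \right)} = \left(L y - 758 y\right) + L = \left(- 758 y + L y\right) + L = L - 758 y + L y$)
$Q{\left(t{\left(35,22 \right)},4 \left(-46\right) \right)} - -3916246 = \left(\sqrt{-4 + 35} - 758 \cdot 4 \left(-46\right) + \sqrt{-4 + 35} \cdot 4 \left(-46\right)\right) - -3916246 = \left(\sqrt{31} - -139472 + \sqrt{31} \left(-184\right)\right) + 3916246 = \left(\sqrt{31} + 139472 - 184 \sqrt{31}\right) + 3916246 = \left(139472 - 183 \sqrt{31}\right) + 3916246 = 4055718 - 183 \sqrt{31}$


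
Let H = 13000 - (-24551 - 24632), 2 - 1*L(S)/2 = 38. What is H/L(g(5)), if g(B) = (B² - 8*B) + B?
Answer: -62183/72 ≈ -863.65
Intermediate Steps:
g(B) = B² - 7*B
L(S) = -72 (L(S) = 4 - 2*38 = 4 - 76 = -72)
H = 62183 (H = 13000 - 1*(-49183) = 13000 + 49183 = 62183)
H/L(g(5)) = 62183/(-72) = 62183*(-1/72) = -62183/72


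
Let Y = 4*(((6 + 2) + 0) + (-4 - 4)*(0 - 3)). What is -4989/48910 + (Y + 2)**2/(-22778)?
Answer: -470109221/557035990 ≈ -0.84395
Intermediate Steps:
Y = 128 (Y = 4*((8 + 0) - 8*(-3)) = 4*(8 + 24) = 4*32 = 128)
-4989/48910 + (Y + 2)**2/(-22778) = -4989/48910 + (128 + 2)**2/(-22778) = -4989*1/48910 + 130**2*(-1/22778) = -4989/48910 + 16900*(-1/22778) = -4989/48910 - 8450/11389 = -470109221/557035990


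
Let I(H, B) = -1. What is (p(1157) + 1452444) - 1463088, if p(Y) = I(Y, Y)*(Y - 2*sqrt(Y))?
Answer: -11801 + 2*sqrt(1157) ≈ -11733.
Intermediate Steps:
p(Y) = -Y + 2*sqrt(Y) (p(Y) = -(Y - 2*sqrt(Y)) = -Y + 2*sqrt(Y))
(p(1157) + 1452444) - 1463088 = ((-1*1157 + 2*sqrt(1157)) + 1452444) - 1463088 = ((-1157 + 2*sqrt(1157)) + 1452444) - 1463088 = (1451287 + 2*sqrt(1157)) - 1463088 = -11801 + 2*sqrt(1157)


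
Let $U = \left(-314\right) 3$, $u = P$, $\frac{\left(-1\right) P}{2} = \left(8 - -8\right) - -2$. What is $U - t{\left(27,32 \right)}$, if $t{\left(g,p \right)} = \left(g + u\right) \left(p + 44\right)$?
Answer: $-258$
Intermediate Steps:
$P = -36$ ($P = - 2 \left(\left(8 - -8\right) - -2\right) = - 2 \left(\left(8 + 8\right) + 2\right) = - 2 \left(16 + 2\right) = \left(-2\right) 18 = -36$)
$u = -36$
$U = -942$
$t{\left(g,p \right)} = \left(-36 + g\right) \left(44 + p\right)$ ($t{\left(g,p \right)} = \left(g - 36\right) \left(p + 44\right) = \left(-36 + g\right) \left(44 + p\right)$)
$U - t{\left(27,32 \right)} = -942 - \left(-1584 - 1152 + 44 \cdot 27 + 27 \cdot 32\right) = -942 - \left(-1584 - 1152 + 1188 + 864\right) = -942 - -684 = -942 + 684 = -258$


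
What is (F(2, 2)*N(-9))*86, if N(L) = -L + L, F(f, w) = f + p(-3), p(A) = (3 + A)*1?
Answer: 0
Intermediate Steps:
p(A) = 3 + A
F(f, w) = f (F(f, w) = f + (3 - 3) = f + 0 = f)
N(L) = 0
(F(2, 2)*N(-9))*86 = (2*0)*86 = 0*86 = 0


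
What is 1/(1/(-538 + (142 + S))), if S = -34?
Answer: -430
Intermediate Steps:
1/(1/(-538 + (142 + S))) = 1/(1/(-538 + (142 - 34))) = 1/(1/(-538 + 108)) = 1/(1/(-430)) = 1/(-1/430) = -430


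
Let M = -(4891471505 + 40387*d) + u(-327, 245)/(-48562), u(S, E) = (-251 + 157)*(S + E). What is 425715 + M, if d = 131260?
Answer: -247477862242064/24281 ≈ -1.0192e+10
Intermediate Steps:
u(S, E) = -94*E - 94*S (u(S, E) = -94*(E + S) = -94*E - 94*S)
M = -247488199027979/24281 (M = -40387/(1/(121115 + 131260)) + (-94*245 - 94*(-327))/(-48562) = -40387/(1/252375) + (-23030 + 30738)*(-1/48562) = -40387/1/252375 + 7708*(-1/48562) = -40387*252375 - 3854/24281 = -10192669125 - 3854/24281 = -247488199027979/24281 ≈ -1.0193e+10)
425715 + M = 425715 - 247488199027979/24281 = -247477862242064/24281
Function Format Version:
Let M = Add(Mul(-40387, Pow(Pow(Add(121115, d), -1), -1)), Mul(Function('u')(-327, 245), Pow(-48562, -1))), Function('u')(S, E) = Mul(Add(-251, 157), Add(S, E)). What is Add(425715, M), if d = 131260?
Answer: Rational(-247477862242064, 24281) ≈ -1.0192e+10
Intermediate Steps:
Function('u')(S, E) = Add(Mul(-94, E), Mul(-94, S)) (Function('u')(S, E) = Mul(-94, Add(E, S)) = Add(Mul(-94, E), Mul(-94, S)))
M = Rational(-247488199027979, 24281) (M = Add(Mul(-40387, Pow(Pow(Add(121115, 131260), -1), -1)), Mul(Add(Mul(-94, 245), Mul(-94, -327)), Pow(-48562, -1))) = Add(Mul(-40387, Pow(Pow(252375, -1), -1)), Mul(Add(-23030, 30738), Rational(-1, 48562))) = Add(Mul(-40387, Pow(Rational(1, 252375), -1)), Mul(7708, Rational(-1, 48562))) = Add(Mul(-40387, 252375), Rational(-3854, 24281)) = Add(-10192669125, Rational(-3854, 24281)) = Rational(-247488199027979, 24281) ≈ -1.0193e+10)
Add(425715, M) = Add(425715, Rational(-247488199027979, 24281)) = Rational(-247477862242064, 24281)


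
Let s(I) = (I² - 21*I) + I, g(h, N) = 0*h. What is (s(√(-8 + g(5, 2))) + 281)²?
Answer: 71329 - 21840*I*√2 ≈ 71329.0 - 30886.0*I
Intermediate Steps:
g(h, N) = 0
s(I) = I² - 20*I
(s(√(-8 + g(5, 2))) + 281)² = (√(-8 + 0)*(-20 + √(-8 + 0)) + 281)² = (√(-8)*(-20 + √(-8)) + 281)² = ((2*I*√2)*(-20 + 2*I*√2) + 281)² = (2*I*√2*(-20 + 2*I*√2) + 281)² = (281 + 2*I*√2*(-20 + 2*I*√2))²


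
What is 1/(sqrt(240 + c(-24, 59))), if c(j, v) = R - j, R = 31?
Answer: sqrt(295)/295 ≈ 0.058222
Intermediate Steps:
c(j, v) = 31 - j
1/(sqrt(240 + c(-24, 59))) = 1/(sqrt(240 + (31 - 1*(-24)))) = 1/(sqrt(240 + (31 + 24))) = 1/(sqrt(240 + 55)) = 1/(sqrt(295)) = sqrt(295)/295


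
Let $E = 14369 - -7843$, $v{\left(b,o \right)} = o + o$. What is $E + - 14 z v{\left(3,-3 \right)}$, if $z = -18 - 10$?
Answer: $19860$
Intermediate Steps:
$v{\left(b,o \right)} = 2 o$
$E = 22212$ ($E = 14369 + 7843 = 22212$)
$z = -28$ ($z = -18 - 10 = -28$)
$E + - 14 z v{\left(3,-3 \right)} = 22212 + \left(-14\right) \left(-28\right) 2 \left(-3\right) = 22212 + 392 \left(-6\right) = 22212 - 2352 = 19860$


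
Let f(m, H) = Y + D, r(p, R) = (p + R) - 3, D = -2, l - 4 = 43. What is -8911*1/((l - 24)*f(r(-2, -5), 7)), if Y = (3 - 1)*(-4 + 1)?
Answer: 8911/184 ≈ 48.429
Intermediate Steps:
l = 47 (l = 4 + 43 = 47)
Y = -6 (Y = 2*(-3) = -6)
r(p, R) = -3 + R + p (r(p, R) = (R + p) - 3 = -3 + R + p)
f(m, H) = -8 (f(m, H) = -6 - 2 = -8)
-8911*1/((l - 24)*f(r(-2, -5), 7)) = -8911*(-1/(8*(47 - 24))) = -8911/((-8*23)) = -8911/(-184) = -8911*(-1/184) = 8911/184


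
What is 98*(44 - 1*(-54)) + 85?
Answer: 9689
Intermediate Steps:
98*(44 - 1*(-54)) + 85 = 98*(44 + 54) + 85 = 98*98 + 85 = 9604 + 85 = 9689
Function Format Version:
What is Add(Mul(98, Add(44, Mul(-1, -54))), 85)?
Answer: 9689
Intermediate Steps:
Add(Mul(98, Add(44, Mul(-1, -54))), 85) = Add(Mul(98, Add(44, 54)), 85) = Add(Mul(98, 98), 85) = Add(9604, 85) = 9689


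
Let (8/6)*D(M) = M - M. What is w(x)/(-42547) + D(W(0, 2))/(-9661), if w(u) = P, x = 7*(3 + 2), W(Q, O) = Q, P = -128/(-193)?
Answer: -128/8211571 ≈ -1.5588e-5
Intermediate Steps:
P = 128/193 (P = -128*(-1/193) = 128/193 ≈ 0.66321)
D(M) = 0 (D(M) = 3*(M - M)/4 = (¾)*0 = 0)
x = 35 (x = 7*5 = 35)
w(u) = 128/193
w(x)/(-42547) + D(W(0, 2))/(-9661) = (128/193)/(-42547) + 0/(-9661) = (128/193)*(-1/42547) + 0*(-1/9661) = -128/8211571 + 0 = -128/8211571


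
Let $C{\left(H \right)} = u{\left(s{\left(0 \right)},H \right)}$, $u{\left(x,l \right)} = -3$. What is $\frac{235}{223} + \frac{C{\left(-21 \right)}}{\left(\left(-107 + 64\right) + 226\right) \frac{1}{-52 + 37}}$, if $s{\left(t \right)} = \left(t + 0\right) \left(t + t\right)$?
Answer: $\frac{17680}{13603} \approx 1.2997$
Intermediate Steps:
$s{\left(t \right)} = 2 t^{2}$ ($s{\left(t \right)} = t 2 t = 2 t^{2}$)
$C{\left(H \right)} = -3$
$\frac{235}{223} + \frac{C{\left(-21 \right)}}{\left(\left(-107 + 64\right) + 226\right) \frac{1}{-52 + 37}} = \frac{235}{223} - \frac{3}{\left(\left(-107 + 64\right) + 226\right) \frac{1}{-52 + 37}} = 235 \cdot \frac{1}{223} - \frac{3}{\left(-43 + 226\right) \frac{1}{-15}} = \frac{235}{223} - \frac{3}{183 \left(- \frac{1}{15}\right)} = \frac{235}{223} - \frac{3}{- \frac{61}{5}} = \frac{235}{223} - - \frac{15}{61} = \frac{235}{223} + \frac{15}{61} = \frac{17680}{13603}$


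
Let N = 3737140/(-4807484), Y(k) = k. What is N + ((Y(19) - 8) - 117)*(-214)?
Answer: 2478391589/109261 ≈ 22683.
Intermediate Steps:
N = -84935/109261 (N = 3737140*(-1/4807484) = -84935/109261 ≈ -0.77736)
N + ((Y(19) - 8) - 117)*(-214) = -84935/109261 + ((19 - 8) - 117)*(-214) = -84935/109261 + (11 - 117)*(-214) = -84935/109261 - 106*(-214) = -84935/109261 + 22684 = 2478391589/109261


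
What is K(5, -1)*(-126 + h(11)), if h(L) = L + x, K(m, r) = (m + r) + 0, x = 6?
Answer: -436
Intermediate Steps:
K(m, r) = m + r
h(L) = 6 + L (h(L) = L + 6 = 6 + L)
K(5, -1)*(-126 + h(11)) = (5 - 1)*(-126 + (6 + 11)) = 4*(-126 + 17) = 4*(-109) = -436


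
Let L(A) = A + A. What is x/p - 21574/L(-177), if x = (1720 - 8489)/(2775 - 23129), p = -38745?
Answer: 405085556257/6646904010 ≈ 60.943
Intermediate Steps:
L(A) = 2*A
x = 6769/20354 (x = -6769/(-20354) = -6769*(-1/20354) = 6769/20354 ≈ 0.33256)
x/p - 21574/L(-177) = (6769/20354)/(-38745) - 21574/(2*(-177)) = (6769/20354)*(-1/38745) - 21574/(-354) = -967/112659390 - 21574*(-1/354) = -967/112659390 + 10787/177 = 405085556257/6646904010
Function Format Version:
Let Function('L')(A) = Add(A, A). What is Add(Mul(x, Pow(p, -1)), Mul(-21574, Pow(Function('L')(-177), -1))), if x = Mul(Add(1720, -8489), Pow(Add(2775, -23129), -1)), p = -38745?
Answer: Rational(405085556257, 6646904010) ≈ 60.943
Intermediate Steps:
Function('L')(A) = Mul(2, A)
x = Rational(6769, 20354) (x = Mul(-6769, Pow(-20354, -1)) = Mul(-6769, Rational(-1, 20354)) = Rational(6769, 20354) ≈ 0.33256)
Add(Mul(x, Pow(p, -1)), Mul(-21574, Pow(Function('L')(-177), -1))) = Add(Mul(Rational(6769, 20354), Pow(-38745, -1)), Mul(-21574, Pow(Mul(2, -177), -1))) = Add(Mul(Rational(6769, 20354), Rational(-1, 38745)), Mul(-21574, Pow(-354, -1))) = Add(Rational(-967, 112659390), Mul(-21574, Rational(-1, 354))) = Add(Rational(-967, 112659390), Rational(10787, 177)) = Rational(405085556257, 6646904010)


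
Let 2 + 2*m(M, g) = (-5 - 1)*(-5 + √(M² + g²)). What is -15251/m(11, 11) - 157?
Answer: -48830/991 + 503283*√2/1982 ≈ 309.83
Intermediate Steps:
m(M, g) = 14 - 3*√(M² + g²) (m(M, g) = -1 + ((-5 - 1)*(-5 + √(M² + g²)))/2 = -1 + (-6*(-5 + √(M² + g²)))/2 = -1 + (30 - 6*√(M² + g²))/2 = -1 + (15 - 3*√(M² + g²)) = 14 - 3*√(M² + g²))
-15251/m(11, 11) - 157 = -15251/(14 - 3*√(11² + 11²)) - 157 = -15251/(14 - 3*√(121 + 121)) - 157 = -15251/(14 - 33*√2) - 157 = -157 - 15251/(14 - 33*√2)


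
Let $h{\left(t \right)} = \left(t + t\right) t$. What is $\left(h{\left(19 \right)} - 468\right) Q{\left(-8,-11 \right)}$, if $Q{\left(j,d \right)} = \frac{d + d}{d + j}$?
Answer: $\frac{5588}{19} \approx 294.11$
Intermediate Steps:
$h{\left(t \right)} = 2 t^{2}$ ($h{\left(t \right)} = 2 t t = 2 t^{2}$)
$Q{\left(j,d \right)} = \frac{2 d}{d + j}$
$\left(h{\left(19 \right)} - 468\right) Q{\left(-8,-11 \right)} = \left(2 \cdot 19^{2} - 468\right) 2 \left(-11\right) \frac{1}{-11 - 8} = \left(2 \cdot 361 - 468\right) 2 \left(-11\right) \frac{1}{-19} = \left(722 - 468\right) 2 \left(-11\right) \left(- \frac{1}{19}\right) = 254 \cdot \frac{22}{19} = \frac{5588}{19}$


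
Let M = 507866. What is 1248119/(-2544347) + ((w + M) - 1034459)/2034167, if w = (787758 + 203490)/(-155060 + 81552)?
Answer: -71279827560530552/95112491938470773 ≈ -0.74943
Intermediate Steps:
w = -247812/18377 (w = 991248/(-73508) = 991248*(-1/73508) = -247812/18377 ≈ -13.485)
1248119/(-2544347) + ((w + M) - 1034459)/2034167 = 1248119/(-2544347) + ((-247812/18377 + 507866) - 1034459)/2034167 = 1248119*(-1/2544347) + (9332805670/18377 - 1034459)*(1/2034167) = -1248119/2544347 - 9677447373/18377*1/2034167 = -1248119/2544347 - 9677447373/37381886959 = -71279827560530552/95112491938470773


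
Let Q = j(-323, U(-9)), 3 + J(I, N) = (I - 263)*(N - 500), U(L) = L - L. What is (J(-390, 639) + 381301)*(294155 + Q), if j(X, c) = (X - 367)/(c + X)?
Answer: 27604150722905/323 ≈ 8.5462e+10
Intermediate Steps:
U(L) = 0
j(X, c) = (-367 + X)/(X + c)
J(I, N) = -3 + (-500 + N)*(-263 + I) (J(I, N) = -3 + (I - 263)*(N - 500) = -3 + (-263 + I)*(-500 + N) = -3 + (-500 + N)*(-263 + I))
Q = 690/323 (Q = (-367 - 323)/(-323 + 0) = -690/(-323) = -1/323*(-690) = 690/323 ≈ 2.1362)
(J(-390, 639) + 381301)*(294155 + Q) = ((131497 - 500*(-390) - 263*639 - 390*639) + 381301)*(294155 + 690/323) = ((131497 + 195000 - 168057 - 249210) + 381301)*(95012755/323) = (-90770 + 381301)*(95012755/323) = 290531*(95012755/323) = 27604150722905/323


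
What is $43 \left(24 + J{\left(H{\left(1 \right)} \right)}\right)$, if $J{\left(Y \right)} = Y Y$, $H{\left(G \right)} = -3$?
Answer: $1419$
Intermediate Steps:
$J{\left(Y \right)} = Y^{2}$
$43 \left(24 + J{\left(H{\left(1 \right)} \right)}\right) = 43 \left(24 + \left(-3\right)^{2}\right) = 43 \left(24 + 9\right) = 43 \cdot 33 = 1419$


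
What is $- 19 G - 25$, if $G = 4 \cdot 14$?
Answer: $-1089$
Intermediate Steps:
$G = 56$
$- 19 G - 25 = \left(-19\right) 56 - 25 = -1064 - 25 = -1089$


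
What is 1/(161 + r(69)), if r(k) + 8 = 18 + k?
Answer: 1/240 ≈ 0.0041667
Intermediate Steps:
r(k) = 10 + k (r(k) = -8 + (18 + k) = 10 + k)
1/(161 + r(69)) = 1/(161 + (10 + 69)) = 1/(161 + 79) = 1/240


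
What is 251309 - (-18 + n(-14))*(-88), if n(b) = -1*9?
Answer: 248933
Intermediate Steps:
n(b) = -9
251309 - (-18 + n(-14))*(-88) = 251309 - (-18 - 9)*(-88) = 251309 - (-27)*(-88) = 251309 - 1*2376 = 251309 - 2376 = 248933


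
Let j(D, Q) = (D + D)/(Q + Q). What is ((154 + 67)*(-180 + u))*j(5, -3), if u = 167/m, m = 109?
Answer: 21495565/327 ≈ 65736.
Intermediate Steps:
u = 167/109 ≈ 1.5321
j(D, Q) = D/Q (j(D, Q) = (2*D)/((2*Q)) = (2*D)*(1/(2*Q)) = D/Q)
((154 + 67)*(-180 + u))*j(5, -3) = ((154 + 67)*(-180 + 167/109))*(5/(-3)) = (221*(-19453/109))*(5*(-⅓)) = -4299113/109*(-5/3) = 21495565/327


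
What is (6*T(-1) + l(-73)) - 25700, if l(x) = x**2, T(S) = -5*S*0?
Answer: -20371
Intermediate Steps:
T(S) = 0
(6*T(-1) + l(-73)) - 25700 = (6*0 + (-73)**2) - 25700 = (0 + 5329) - 25700 = 5329 - 25700 = -20371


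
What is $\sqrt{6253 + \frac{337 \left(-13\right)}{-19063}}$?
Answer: $\frac{2 \sqrt{568102753790}}{19063} \approx 79.077$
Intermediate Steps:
$\sqrt{6253 + \frac{337 \left(-13\right)}{-19063}} = \sqrt{6253 - - \frac{4381}{19063}} = \sqrt{6253 + \frac{4381}{19063}} = \sqrt{\frac{119205320}{19063}} = \frac{2 \sqrt{568102753790}}{19063}$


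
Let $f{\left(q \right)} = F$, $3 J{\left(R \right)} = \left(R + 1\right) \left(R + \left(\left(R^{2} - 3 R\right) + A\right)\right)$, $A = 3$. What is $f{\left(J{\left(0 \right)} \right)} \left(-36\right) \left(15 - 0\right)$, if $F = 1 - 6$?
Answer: $2700$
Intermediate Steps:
$J{\left(R \right)} = \frac{\left(1 + R\right) \left(3 + R^{2} - 2 R\right)}{3}$ ($J{\left(R \right)} = \frac{\left(R + 1\right) \left(R + \left(\left(R^{2} - 3 R\right) + 3\right)\right)}{3} = \frac{\left(1 + R\right) \left(R + \left(3 + R^{2} - 3 R\right)\right)}{3} = \frac{\left(1 + R\right) \left(3 + R^{2} - 2 R\right)}{3}$)
$F = -5$ ($F = 1 - 6 = -5$)
$f{\left(q \right)} = -5$
$f{\left(J{\left(0 \right)} \right)} \left(-36\right) \left(15 - 0\right) = \left(-5\right) \left(-36\right) \left(15 - 0\right) = 180 \left(15 + 0\right) = 180 \cdot 15 = 2700$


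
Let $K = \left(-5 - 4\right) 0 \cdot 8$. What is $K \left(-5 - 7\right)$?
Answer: $0$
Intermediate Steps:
$K = 0$ ($K = \left(-9\right) 0 \cdot 8 = 0 \cdot 8 = 0$)
$K \left(-5 - 7\right) = 0 \left(-5 - 7\right) = 0 \left(-12\right) = 0$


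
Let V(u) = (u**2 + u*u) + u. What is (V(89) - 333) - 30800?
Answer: -15202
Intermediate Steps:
V(u) = u + 2*u**2 (V(u) = (u**2 + u**2) + u = 2*u**2 + u = u + 2*u**2)
(V(89) - 333) - 30800 = (89*(1 + 2*89) - 333) - 30800 = (89*(1 + 178) - 333) - 30800 = (89*179 - 333) - 30800 = (15931 - 333) - 30800 = 15598 - 30800 = -15202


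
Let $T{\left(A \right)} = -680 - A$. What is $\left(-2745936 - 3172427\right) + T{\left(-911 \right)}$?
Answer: $-5918132$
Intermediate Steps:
$\left(-2745936 - 3172427\right) + T{\left(-911 \right)} = \left(-2745936 - 3172427\right) - -231 = -5918363 + \left(-680 + 911\right) = -5918363 + 231 = -5918132$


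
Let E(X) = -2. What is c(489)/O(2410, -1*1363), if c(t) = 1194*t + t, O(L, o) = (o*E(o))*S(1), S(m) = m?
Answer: 584355/2726 ≈ 214.36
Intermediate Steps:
O(L, o) = -2*o (O(L, o) = (o*(-2))*1 = -2*o*1 = -2*o)
c(t) = 1195*t
c(489)/O(2410, -1*1363) = (1195*489)/((-(-2)*1363)) = 584355/((-2*(-1363))) = 584355/2726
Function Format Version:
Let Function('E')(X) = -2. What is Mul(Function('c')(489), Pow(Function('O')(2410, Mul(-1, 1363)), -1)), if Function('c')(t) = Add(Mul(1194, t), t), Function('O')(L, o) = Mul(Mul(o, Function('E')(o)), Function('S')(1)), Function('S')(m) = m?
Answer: Rational(584355, 2726) ≈ 214.36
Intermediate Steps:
Function('O')(L, o) = Mul(-2, o) (Function('O')(L, o) = Mul(Mul(o, -2), 1) = Mul(Mul(-2, o), 1) = Mul(-2, o))
Function('c')(t) = Mul(1195, t)
Mul(Function('c')(489), Pow(Function('O')(2410, Mul(-1, 1363)), -1)) = Mul(Mul(1195, 489), Pow(Mul(-2, Mul(-1, 1363)), -1)) = Mul(584355, Pow(Mul(-2, -1363), -1)) = Mul(584355, Pow(2726, -1)) = Mul(584355, Rational(1, 2726)) = Rational(584355, 2726)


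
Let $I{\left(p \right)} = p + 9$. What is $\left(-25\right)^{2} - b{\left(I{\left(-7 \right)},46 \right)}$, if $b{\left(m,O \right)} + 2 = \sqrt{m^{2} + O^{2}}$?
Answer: $627 - 2 \sqrt{530} \approx 580.96$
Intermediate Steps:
$I{\left(p \right)} = 9 + p$
$b{\left(m,O \right)} = -2 + \sqrt{O^{2} + m^{2}}$ ($b{\left(m,O \right)} = -2 + \sqrt{m^{2} + O^{2}} = -2 + \sqrt{O^{2} + m^{2}}$)
$\left(-25\right)^{2} - b{\left(I{\left(-7 \right)},46 \right)} = \left(-25\right)^{2} - \left(-2 + \sqrt{46^{2} + \left(9 - 7\right)^{2}}\right) = 625 - \left(-2 + \sqrt{2116 + 2^{2}}\right) = 625 - \left(-2 + \sqrt{2116 + 4}\right) = 625 - \left(-2 + \sqrt{2120}\right) = 625 - \left(-2 + 2 \sqrt{530}\right) = 625 + \left(2 - 2 \sqrt{530}\right) = 627 - 2 \sqrt{530}$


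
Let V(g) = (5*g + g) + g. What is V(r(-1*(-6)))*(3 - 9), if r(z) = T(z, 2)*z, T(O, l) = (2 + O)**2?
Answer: -16128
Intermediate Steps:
r(z) = z*(2 + z)**2 (r(z) = (2 + z)**2*z = z*(2 + z)**2)
V(g) = 7*g (V(g) = 6*g + g = 7*g)
V(r(-1*(-6)))*(3 - 9) = (7*((-1*(-6))*(2 - 1*(-6))**2))*(3 - 9) = (7*(6*(2 + 6)**2))*(-6) = (7*(6*8**2))*(-6) = (7*(6*64))*(-6) = (7*384)*(-6) = 2688*(-6) = -16128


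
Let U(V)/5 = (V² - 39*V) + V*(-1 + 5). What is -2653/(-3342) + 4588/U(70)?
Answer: 23916173/20469750 ≈ 1.1684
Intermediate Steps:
U(V) = -175*V + 5*V² (U(V) = 5*((V² - 39*V) + V*(-1 + 5)) = 5*((V² - 39*V) + V*4) = 5*((V² - 39*V) + 4*V) = 5*(V² - 35*V) = -175*V + 5*V²)
-2653/(-3342) + 4588/U(70) = -2653/(-3342) + 4588/((5*70*(-35 + 70))) = -2653*(-1/3342) + 4588/((5*70*35)) = 2653/3342 + 4588/12250 = 2653/3342 + 4588*(1/12250) = 2653/3342 + 2294/6125 = 23916173/20469750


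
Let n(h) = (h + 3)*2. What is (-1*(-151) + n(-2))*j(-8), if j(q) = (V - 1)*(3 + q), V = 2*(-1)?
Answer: 2295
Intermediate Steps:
V = -2
n(h) = 6 + 2*h (n(h) = (3 + h)*2 = 6 + 2*h)
j(q) = -9 - 3*q (j(q) = (-2 - 1)*(3 + q) = -3*(3 + q) = -9 - 3*q)
(-1*(-151) + n(-2))*j(-8) = (-1*(-151) + (6 + 2*(-2)))*(-9 - 3*(-8)) = (151 + (6 - 4))*(-9 + 24) = (151 + 2)*15 = 153*15 = 2295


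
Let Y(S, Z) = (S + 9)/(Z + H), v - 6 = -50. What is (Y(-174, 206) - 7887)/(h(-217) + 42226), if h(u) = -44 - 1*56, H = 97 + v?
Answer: -340483/1818439 ≈ -0.18724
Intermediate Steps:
v = -44 (v = 6 - 50 = -44)
H = 53 (H = 97 - 44 = 53)
Y(S, Z) = (9 + S)/(53 + Z) (Y(S, Z) = (S + 9)/(Z + 53) = (9 + S)/(53 + Z))
h(u) = -100 (h(u) = -44 - 56 = -100)
(Y(-174, 206) - 7887)/(h(-217) + 42226) = ((9 - 174)/(53 + 206) - 7887)/(-100 + 42226) = (-165/259 - 7887)/42126 = ((1/259)*(-165) - 7887)*(1/42126) = (-165/259 - 7887)*(1/42126) = -2042898/259*1/42126 = -340483/1818439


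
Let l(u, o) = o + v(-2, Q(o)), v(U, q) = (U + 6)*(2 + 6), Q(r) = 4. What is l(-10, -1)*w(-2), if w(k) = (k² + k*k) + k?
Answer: 186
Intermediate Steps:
w(k) = k + 2*k² (w(k) = (k² + k²) + k = 2*k² + k = k + 2*k²)
v(U, q) = 48 + 8*U (v(U, q) = (6 + U)*8 = 48 + 8*U)
l(u, o) = 32 + o (l(u, o) = o + (48 + 8*(-2)) = o + (48 - 16) = o + 32 = 32 + o)
l(-10, -1)*w(-2) = (32 - 1)*(-2*(1 + 2*(-2))) = 31*(-2*(1 - 4)) = 31*(-2*(-3)) = 31*6 = 186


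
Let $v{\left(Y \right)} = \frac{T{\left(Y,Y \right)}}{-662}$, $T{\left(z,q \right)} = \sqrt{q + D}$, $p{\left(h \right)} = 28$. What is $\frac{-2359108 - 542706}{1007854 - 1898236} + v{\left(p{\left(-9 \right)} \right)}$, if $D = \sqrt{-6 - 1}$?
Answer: $\frac{1450907}{445191} - \frac{\sqrt{28 + i \sqrt{7}}}{662} \approx 3.2511 - 0.00037722 i$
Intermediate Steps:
$D = i \sqrt{7}$ ($D = \sqrt{-7} = i \sqrt{7} \approx 2.6458 i$)
$T{\left(z,q \right)} = \sqrt{q + i \sqrt{7}}$
$v{\left(Y \right)} = - \frac{\sqrt{Y + i \sqrt{7}}}{662}$ ($v{\left(Y \right)} = \frac{\sqrt{Y + i \sqrt{7}}}{-662} = \sqrt{Y + i \sqrt{7}} \left(- \frac{1}{662}\right) = - \frac{\sqrt{Y + i \sqrt{7}}}{662}$)
$\frac{-2359108 - 542706}{1007854 - 1898236} + v{\left(p{\left(-9 \right)} \right)} = \frac{-2359108 - 542706}{1007854 - 1898236} - \frac{\sqrt{28 + i \sqrt{7}}}{662} = - \frac{2901814}{-890382} - \frac{\sqrt{28 + i \sqrt{7}}}{662} = \left(-2901814\right) \left(- \frac{1}{890382}\right) - \frac{\sqrt{28 + i \sqrt{7}}}{662} = \frac{1450907}{445191} - \frac{\sqrt{28 + i \sqrt{7}}}{662}$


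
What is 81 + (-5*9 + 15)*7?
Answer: -129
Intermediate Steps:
81 + (-5*9 + 15)*7 = 81 + (-45 + 15)*7 = 81 - 30*7 = 81 - 210 = -129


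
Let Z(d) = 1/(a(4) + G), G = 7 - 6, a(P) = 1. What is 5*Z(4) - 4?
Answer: -3/2 ≈ -1.5000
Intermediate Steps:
G = 1
Z(d) = ½ (Z(d) = 1/(1 + 1) = 1/2 = ½)
5*Z(4) - 4 = 5*(½) - 4 = 5/2 - 4 = -3/2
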